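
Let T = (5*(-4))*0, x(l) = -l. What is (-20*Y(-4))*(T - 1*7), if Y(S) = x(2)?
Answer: -280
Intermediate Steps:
T = 0 (T = -20*0 = 0)
Y(S) = -2 (Y(S) = -1*2 = -2)
(-20*Y(-4))*(T - 1*7) = (-20*(-2))*(0 - 1*7) = 40*(0 - 7) = 40*(-7) = -280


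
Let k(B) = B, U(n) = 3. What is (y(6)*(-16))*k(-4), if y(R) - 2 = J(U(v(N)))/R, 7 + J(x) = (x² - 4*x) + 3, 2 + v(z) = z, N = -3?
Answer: 160/3 ≈ 53.333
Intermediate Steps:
v(z) = -2 + z
J(x) = -4 + x² - 4*x (J(x) = -7 + ((x² - 4*x) + 3) = -7 + (3 + x² - 4*x) = -4 + x² - 4*x)
y(R) = 2 - 7/R (y(R) = 2 + (-4 + 3² - 4*3)/R = 2 + (-4 + 9 - 12)/R = 2 - 7/R)
(y(6)*(-16))*k(-4) = ((2 - 7/6)*(-16))*(-4) = ((⅚)*(-16))*(-4) = -40/3*(-4) = 160/3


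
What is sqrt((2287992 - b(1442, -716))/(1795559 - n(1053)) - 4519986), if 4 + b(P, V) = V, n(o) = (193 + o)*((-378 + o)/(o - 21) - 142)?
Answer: I*sqrt(57759373703012975383474)/113042759 ≈ 2126.0*I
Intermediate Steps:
n(o) = (-142 + (-378 + o)/(-21 + o))*(193 + o) (n(o) = (193 + o)*((-378 + o)/(-21 + o) - 142) = (193 + o)*(-142 + (-378 + o)/(-21 + o)) = (-142 + (-378 + o)/(-21 + o))*(193 + o))
b(P, V) = -4 + V
sqrt((2287992 - b(1442, -716))/(1795559 - n(1053)) - 4519986) = sqrt((2287992 - (-4 - 716))/(1795559 - 3*(167524 - 8203*1053 - 47*1053**2)/(-21 + 1053)) - 4519986) = sqrt((2287992 - 1*(-720))/(1795559 - 3*(167524 - 8637759 - 47*1108809)/1032) - 4519986) = sqrt((2287992 + 720)/(1795559 - 3*(167524 - 8637759 - 52114023)/1032) - 4519986) = sqrt(2288712/(1795559 - 3*(-60584258)/1032) - 4519986) = sqrt(2288712/(1795559 - 1*(-30292129/172)) - 4519986) = sqrt(2288712/(1795559 + 30292129/172) - 4519986) = sqrt(2288712/(339128277/172) - 4519986) = sqrt(2288712*(172/339128277) - 4519986) = sqrt(131219488/113042759 - 4519986) = sqrt(-510951556861886/113042759) = I*sqrt(57759373703012975383474)/113042759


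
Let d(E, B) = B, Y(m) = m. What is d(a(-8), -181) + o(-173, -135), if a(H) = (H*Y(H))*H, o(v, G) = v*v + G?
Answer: 29613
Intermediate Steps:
o(v, G) = G + v² (o(v, G) = v² + G = G + v²)
a(H) = H³ (a(H) = (H*H)*H = H²*H = H³)
d(a(-8), -181) + o(-173, -135) = -181 + (-135 + (-173)²) = -181 + (-135 + 29929) = -181 + 29794 = 29613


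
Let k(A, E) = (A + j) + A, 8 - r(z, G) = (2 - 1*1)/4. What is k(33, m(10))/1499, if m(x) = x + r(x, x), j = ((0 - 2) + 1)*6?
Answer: 60/1499 ≈ 0.040027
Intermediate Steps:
r(z, G) = 31/4 (r(z, G) = 8 - (2 - 1*1)/4 = 8 - (2 - 1)/4 = 8 - 1/4 = 31/4)
j = -6 (j = (-2 + 1)*6 = -1*6 = -6)
m(x) = 31/4 + x (m(x) = x + 31/4 = 31/4 + x)
k(A, E) = -6 + 2*A (k(A, E) = (A - 6) + A = (-6 + A) + A = -6 + 2*A)
k(33, m(10))/1499 = (-6 + 2*33)/1499 = (-6 + 66)*(1/1499) = 60*(1/1499) = 60/1499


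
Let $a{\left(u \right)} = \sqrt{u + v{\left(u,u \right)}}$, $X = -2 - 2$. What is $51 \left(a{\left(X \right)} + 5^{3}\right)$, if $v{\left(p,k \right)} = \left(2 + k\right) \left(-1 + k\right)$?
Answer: $6375 + 51 \sqrt{6} \approx 6499.9$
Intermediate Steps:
$v{\left(p,k \right)} = \left(-1 + k\right) \left(2 + k\right)$
$X = -4$
$a{\left(u \right)} = \sqrt{-2 + u^{2} + 2 u}$ ($a{\left(u \right)} = \sqrt{u + \left(-2 + u + u^{2}\right)} = \sqrt{-2 + u^{2} + 2 u}$)
$51 \left(a{\left(X \right)} + 5^{3}\right) = 51 \left(\sqrt{-2 + \left(-4\right)^{2} + 2 \left(-4\right)} + 5^{3}\right) = 51 \left(\sqrt{-2 + 16 - 8} + 125\right) = 51 \left(\sqrt{6} + 125\right) = 51 \left(125 + \sqrt{6}\right) = 6375 + 51 \sqrt{6}$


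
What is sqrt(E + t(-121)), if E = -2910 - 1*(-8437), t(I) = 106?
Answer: sqrt(5633) ≈ 75.053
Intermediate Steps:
E = 5527 (E = -2910 + 8437 = 5527)
sqrt(E + t(-121)) = sqrt(5527 + 106) = sqrt(5633)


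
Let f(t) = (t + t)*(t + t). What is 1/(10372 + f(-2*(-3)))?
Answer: 1/10516 ≈ 9.5093e-5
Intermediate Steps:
f(t) = 4*t² (f(t) = (2*t)*(2*t) = 4*t²)
1/(10372 + f(-2*(-3))) = 1/(10372 + 4*(-2*(-3))²) = 1/(10372 + 4*6²) = 1/(10372 + 4*36) = 1/(10372 + 144) = 1/10516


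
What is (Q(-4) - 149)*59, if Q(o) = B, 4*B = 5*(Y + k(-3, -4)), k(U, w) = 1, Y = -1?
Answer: -8791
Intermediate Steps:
B = 0 (B = (5*(-1 + 1))/4 = (5*0)/4 = (1/4)*0 = 0)
Q(o) = 0
(Q(-4) - 149)*59 = (0 - 149)*59 = -149*59 = -8791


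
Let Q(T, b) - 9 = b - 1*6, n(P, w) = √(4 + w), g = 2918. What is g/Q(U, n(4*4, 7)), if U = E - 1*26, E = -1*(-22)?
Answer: -4377 + 1459*√11 ≈ 461.96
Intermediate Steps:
E = 22
U = -4 (U = 22 - 1*26 = 22 - 26 = -4)
Q(T, b) = 3 + b (Q(T, b) = 9 + (b - 1*6) = 9 + (b - 6) = 9 + (-6 + b) = 3 + b)
g/Q(U, n(4*4, 7)) = 2918/(3 + √(4 + 7)) = 2918/(3 + √11)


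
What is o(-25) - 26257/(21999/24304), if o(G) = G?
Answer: -638700103/21999 ≈ -29033.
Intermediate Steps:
o(-25) - 26257/(21999/24304) = -25 - 26257/(21999/24304) = -25 - 26257/(21999*(1/24304)) = -25 - 26257/21999/24304 = -25 - 26257*24304/21999 = -25 - 638150128/21999 = -638700103/21999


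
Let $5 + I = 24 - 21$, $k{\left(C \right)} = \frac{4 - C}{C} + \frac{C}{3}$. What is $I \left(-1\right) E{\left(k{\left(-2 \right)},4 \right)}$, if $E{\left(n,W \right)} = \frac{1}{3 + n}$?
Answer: $-3$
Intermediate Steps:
$k{\left(C \right)} = \frac{C}{3} + \frac{4 - C}{C}$ ($k{\left(C \right)} = \frac{4 - C}{C} + C \frac{1}{3} = \frac{4 - C}{C} + \frac{C}{3} = \frac{C}{3} + \frac{4 - C}{C}$)
$I = -2$ ($I = -5 + \left(24 - 21\right) = -5 + 3 = -2$)
$I \left(-1\right) E{\left(k{\left(-2 \right)},4 \right)} = \frac{\left(-2\right) \left(-1\right)}{3 + \left(-1 + \frac{4}{-2} + \frac{1}{3} \left(-2\right)\right)} = \frac{2}{3 - \frac{11}{3}} = \frac{2}{- \frac{2}{3}} = 2 \left(- \frac{3}{2}\right) = -3$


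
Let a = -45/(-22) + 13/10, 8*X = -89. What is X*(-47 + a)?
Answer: 213689/440 ≈ 485.66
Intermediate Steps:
X = -89/8 (X = (⅛)*(-89) = -89/8 ≈ -11.125)
a = 184/55 (a = -45*(-1/22) + 13*(⅒) = 45/22 + 13/10 = 184/55 ≈ 3.3455)
X*(-47 + a) = -89*(-47 + 184/55)/8 = -89/8*(-2401/55) = 213689/440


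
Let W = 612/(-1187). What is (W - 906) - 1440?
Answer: -2785314/1187 ≈ -2346.5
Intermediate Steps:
W = -612/1187 (W = 612*(-1/1187) = -612/1187 ≈ -0.51559)
(W - 906) - 1440 = (-612/1187 - 906) - 1440 = -1076034/1187 - 1440 = -2785314/1187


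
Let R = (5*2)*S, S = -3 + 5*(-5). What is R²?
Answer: 78400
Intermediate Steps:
S = -28 (S = -3 - 25 = -28)
R = -280 (R = (5*2)*(-28) = 10*(-28) = -280)
R² = (-280)² = 78400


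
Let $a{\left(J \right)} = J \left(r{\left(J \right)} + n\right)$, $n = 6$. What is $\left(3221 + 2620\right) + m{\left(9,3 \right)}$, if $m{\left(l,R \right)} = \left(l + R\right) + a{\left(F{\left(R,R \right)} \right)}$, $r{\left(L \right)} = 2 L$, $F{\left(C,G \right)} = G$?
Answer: $5889$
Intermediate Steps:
$a{\left(J \right)} = J \left(6 + 2 J\right)$ ($a{\left(J \right)} = J \left(2 J + 6\right) = J \left(6 + 2 J\right)$)
$m{\left(l,R \right)} = R + l + 2 R \left(3 + R\right)$ ($m{\left(l,R \right)} = \left(l + R\right) + 2 R \left(3 + R\right) = \left(R + l\right) + 2 R \left(3 + R\right) = R + l + 2 R \left(3 + R\right)$)
$\left(3221 + 2620\right) + m{\left(9,3 \right)} = \left(3221 + 2620\right) + \left(3 + 9 + 2 \cdot 3 \left(3 + 3\right)\right) = 5841 + \left(3 + 9 + 2 \cdot 3 \cdot 6\right) = 5841 + \left(3 + 9 + 36\right) = 5841 + 48 = 5889$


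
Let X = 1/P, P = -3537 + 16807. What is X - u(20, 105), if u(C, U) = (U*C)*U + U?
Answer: -2927428349/13270 ≈ -2.2061e+5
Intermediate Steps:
u(C, U) = U + C*U**2 (u(C, U) = (C*U)*U + U = C*U**2 + U = U + C*U**2)
P = 13270
X = 1/13270 ≈ 7.5358e-5
X - u(20, 105) = 1/13270 - 105*(1 + 20*105) = 1/13270 - 105*(1 + 2100) = 1/13270 - 105*2101 = 1/13270 - 1*220605 = 1/13270 - 220605 = -2927428349/13270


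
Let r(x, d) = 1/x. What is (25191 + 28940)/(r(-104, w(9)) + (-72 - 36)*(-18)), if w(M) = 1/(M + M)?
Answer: 5629624/202175 ≈ 27.845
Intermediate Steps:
w(M) = 1/(2*M)
(25191 + 28940)/(r(-104, w(9)) + (-72 - 36)*(-18)) = (25191 + 28940)/(1/(-104) + (-72 - 36)*(-18)) = 54131/(-1/104 - 108*(-18)) = 54131/(-1/104 + 1944) = 54131/(202175/104) = 54131*(104/202175) = 5629624/202175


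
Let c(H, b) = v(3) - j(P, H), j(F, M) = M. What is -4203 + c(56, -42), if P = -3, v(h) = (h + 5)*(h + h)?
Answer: -4211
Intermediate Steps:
v(h) = 2*h*(5 + h) (v(h) = (5 + h)*(2*h) = 2*h*(5 + h))
c(H, b) = 48 - H (c(H, b) = 2*3*(5 + 3) - H = 2*3*8 - H = 48 - H)
-4203 + c(56, -42) = -4203 + (48 - 1*56) = -4203 + (48 - 56) = -4203 - 8 = -4211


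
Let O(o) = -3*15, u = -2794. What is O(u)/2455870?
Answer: -9/491174 ≈ -1.8323e-5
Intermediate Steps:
O(o) = -45
O(u)/2455870 = -45/2455870 = -45*1/2455870 = -9/491174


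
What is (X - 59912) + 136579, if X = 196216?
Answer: 272883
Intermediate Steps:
(X - 59912) + 136579 = (196216 - 59912) + 136579 = 136304 + 136579 = 272883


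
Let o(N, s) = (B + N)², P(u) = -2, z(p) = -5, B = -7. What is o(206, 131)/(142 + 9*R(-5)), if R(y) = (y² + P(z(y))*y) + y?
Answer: 39601/412 ≈ 96.119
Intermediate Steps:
o(N, s) = (-7 + N)²
R(y) = y² - y (R(y) = (y² - 2*y) + y = y² - y)
o(206, 131)/(142 + 9*R(-5)) = (-7 + 206)²/(142 + 9*(-5*(-1 - 5))) = 199²/(142 + 9*(-5*(-6))) = 39601/(142 + 9*30) = 39601/(142 + 270) = 39601/412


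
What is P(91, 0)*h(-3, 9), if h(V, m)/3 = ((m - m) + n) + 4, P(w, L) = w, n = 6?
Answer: 2730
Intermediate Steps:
h(V, m) = 30 (h(V, m) = 3*(((m - m) + 6) + 4) = 3*((0 + 6) + 4) = 3*(6 + 4) = 3*10 = 30)
P(91, 0)*h(-3, 9) = 91*30 = 2730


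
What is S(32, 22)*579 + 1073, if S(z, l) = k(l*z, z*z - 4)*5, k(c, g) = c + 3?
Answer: 2047838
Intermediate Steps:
k(c, g) = 3 + c
S(z, l) = 15 + 5*l*z (S(z, l) = (3 + l*z)*5 = 15 + 5*l*z)
S(32, 22)*579 + 1073 = (15 + 5*22*32)*579 + 1073 = (15 + 3520)*579 + 1073 = 3535*579 + 1073 = 2046765 + 1073 = 2047838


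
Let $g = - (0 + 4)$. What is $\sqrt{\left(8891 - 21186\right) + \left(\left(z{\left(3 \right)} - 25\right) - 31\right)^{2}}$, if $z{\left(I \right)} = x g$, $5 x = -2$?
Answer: $\frac{i \sqrt{233391}}{5} \approx 96.621 i$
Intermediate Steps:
$x = - \frac{2}{5}$ ($x = \frac{1}{5} \left(-2\right) = - \frac{2}{5} \approx -0.4$)
$g = -4$ ($g = \left(-1\right) 4 = -4$)
$z{\left(I \right)} = \frac{8}{5}$ ($z{\left(I \right)} = \left(- \frac{2}{5}\right) \left(-4\right) = \frac{8}{5}$)
$\sqrt{\left(8891 - 21186\right) + \left(\left(z{\left(3 \right)} - 25\right) - 31\right)^{2}} = \sqrt{\left(8891 - 21186\right) + \left(\left(\frac{8}{5} - 25\right) - 31\right)^{2}} = \sqrt{-12295 + \left(\left(\frac{8}{5} - 25\right) - 31\right)^{2}} = \sqrt{-12295 + \left(- \frac{117}{5} - 31\right)^{2}} = \sqrt{-12295 + \left(- \frac{272}{5}\right)^{2}} = \sqrt{-12295 + \frac{73984}{25}} = \sqrt{- \frac{233391}{25}} = \frac{i \sqrt{233391}}{5}$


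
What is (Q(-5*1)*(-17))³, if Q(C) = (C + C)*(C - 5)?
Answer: -4913000000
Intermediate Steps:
Q(C) = 2*C*(-5 + C) (Q(C) = (2*C)*(-5 + C) = 2*C*(-5 + C))
(Q(-5*1)*(-17))³ = ((2*(-5*1)*(-5 - 5*1))*(-17))³ = ((2*(-5)*(-5 - 5))*(-17))³ = ((2*(-5)*(-10))*(-17))³ = (100*(-17))³ = (-1700)³ = -4913000000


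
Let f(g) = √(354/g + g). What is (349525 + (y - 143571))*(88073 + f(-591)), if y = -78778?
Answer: 11200771848 + 127176*I*√22959365/197 ≈ 1.1201e+10 + 3.0933e+6*I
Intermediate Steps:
f(g) = √(g + 354/g)
(349525 + (y - 143571))*(88073 + f(-591)) = (349525 + (-78778 - 143571))*(88073 + √(-591 + 354/(-591))) = (349525 - 222349)*(88073 + √(-591 + 354*(-1/591))) = 127176*(88073 + √(-591 - 118/197)) = 127176*(88073 + √(-116545/197)) = 127176*(88073 + I*√22959365/197) = 11200771848 + 127176*I*√22959365/197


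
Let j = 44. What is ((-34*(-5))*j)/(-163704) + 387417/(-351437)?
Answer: -8256307666/7191455331 ≈ -1.1481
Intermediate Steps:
((-34*(-5))*j)/(-163704) + 387417/(-351437) = (-34*(-5)*44)/(-163704) + 387417/(-351437) = (170*44)*(-1/163704) + 387417*(-1/351437) = 7480*(-1/163704) - 387417/351437 = -935/20463 - 387417/351437 = -8256307666/7191455331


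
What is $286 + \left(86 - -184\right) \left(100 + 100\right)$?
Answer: $54286$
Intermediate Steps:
$286 + \left(86 - -184\right) \left(100 + 100\right) = 286 + \left(86 + 184\right) 200 = 286 + 270 \cdot 200 = 286 + 54000 = 54286$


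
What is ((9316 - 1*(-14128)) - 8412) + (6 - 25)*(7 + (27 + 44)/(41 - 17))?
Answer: 356227/24 ≈ 14843.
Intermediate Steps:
((9316 - 1*(-14128)) - 8412) + (6 - 25)*(7 + (27 + 44)/(41 - 17)) = ((9316 + 14128) - 8412) - 19*(7 + 71/24) = (23444 - 8412) - 19*(7 + 71*(1/24)) = 15032 - 19*(7 + 71/24) = 15032 - 19*239/24 = 15032 - 4541/24 = 356227/24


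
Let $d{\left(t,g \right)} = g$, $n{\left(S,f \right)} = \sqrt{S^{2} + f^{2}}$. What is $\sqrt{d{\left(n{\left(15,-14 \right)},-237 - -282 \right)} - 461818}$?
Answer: $i \sqrt{461773} \approx 679.54 i$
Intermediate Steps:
$\sqrt{d{\left(n{\left(15,-14 \right)},-237 - -282 \right)} - 461818} = \sqrt{\left(-237 - -282\right) - 461818} = \sqrt{\left(-237 + 282\right) - 461818} = \sqrt{45 - 461818} = \sqrt{-461773} = i \sqrt{461773}$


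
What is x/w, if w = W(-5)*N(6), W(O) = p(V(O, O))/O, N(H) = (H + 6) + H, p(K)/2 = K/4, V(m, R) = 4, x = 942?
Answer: -785/6 ≈ -130.83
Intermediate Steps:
p(K) = K/2 (p(K) = 2*(K/4) = K/2)
N(H) = 6 + 2*H (N(H) = (6 + H) + H = 6 + 2*H)
W(O) = 2/O (W(O) = ((1/2)*4)/O = 2/O)
w = -36/5 (w = (2/(-5))*(6 + 2*6) = (2*(-1/5))*(6 + 12) = -2/5*18 = -36/5 ≈ -7.2000)
x/w = 942/(-36/5) = 942*(-5/36) = -785/6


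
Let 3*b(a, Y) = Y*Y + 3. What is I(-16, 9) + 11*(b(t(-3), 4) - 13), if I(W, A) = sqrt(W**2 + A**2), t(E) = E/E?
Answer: -220/3 + sqrt(337) ≈ -54.976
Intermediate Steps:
t(E) = 1
b(a, Y) = 1 + Y**2/3 (b(a, Y) = (Y*Y + 3)/3 = (Y**2 + 3)/3 = (3 + Y**2)/3 = 1 + Y**2/3)
I(W, A) = sqrt(A**2 + W**2)
I(-16, 9) + 11*(b(t(-3), 4) - 13) = sqrt(9**2 + (-16)**2) + 11*((1 + (1/3)*4**2) - 13) = sqrt(81 + 256) + 11*((1 + (1/3)*16) - 13) = sqrt(337) + 11*((1 + 16/3) - 13) = sqrt(337) + 11*(19/3 - 13) = sqrt(337) + 11*(-20/3) = sqrt(337) - 220/3 = -220/3 + sqrt(337)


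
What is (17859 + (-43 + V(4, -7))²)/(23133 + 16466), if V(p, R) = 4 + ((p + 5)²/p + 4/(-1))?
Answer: 294025/633584 ≈ 0.46407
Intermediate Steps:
V(p, R) = (5 + p)²/p (V(p, R) = 4 + ((5 + p)²/p + 4*(-1)) = 4 + ((5 + p)²/p - 4) = 4 + (-4 + (5 + p)²/p) = (5 + p)²/p)
(17859 + (-43 + V(4, -7))²)/(23133 + 16466) = (17859 + (-43 + (5 + 4)²/4)²)/(23133 + 16466) = (17859 + (-43 + (¼)*9²)²)/39599 = (17859 + (-43 + (¼)*81)²)*(1/39599) = (17859 + (-43 + 81/4)²)*(1/39599) = (17859 + (-91/4)²)*(1/39599) = (17859 + 8281/16)*(1/39599) = (294025/16)*(1/39599) = 294025/633584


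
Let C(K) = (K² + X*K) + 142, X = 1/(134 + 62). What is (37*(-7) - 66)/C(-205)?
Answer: -63700/8264527 ≈ -0.0077076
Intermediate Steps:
X = 1/196 ≈ 0.0051020
C(K) = 142 + K² + K/196 (C(K) = (K² + K/196) + 142 = 142 + K² + K/196)
(37*(-7) - 66)/C(-205) = (37*(-7) - 66)/(142 + (-205)² + (1/196)*(-205)) = (-259 - 66)/(142 + 42025 - 205/196) = -325/8264527/196 = -325*196/8264527 = -63700/8264527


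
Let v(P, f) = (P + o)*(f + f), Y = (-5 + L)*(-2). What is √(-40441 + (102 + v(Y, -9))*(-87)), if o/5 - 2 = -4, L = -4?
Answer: I*√36787 ≈ 191.8*I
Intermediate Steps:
o = -10 (o = 10 + 5*(-4) = 10 - 20 = -10)
Y = 18 (Y = (-5 - 4)*(-2) = -9*(-2) = 18)
v(P, f) = 2*f*(-10 + P) (v(P, f) = (P - 10)*(f + f) = (-10 + P)*(2*f) = 2*f*(-10 + P))
√(-40441 + (102 + v(Y, -9))*(-87)) = √(-40441 + (102 + 2*(-9)*(-10 + 18))*(-87)) = √(-40441 + (102 + 2*(-9)*8)*(-87)) = √(-40441 + (102 - 144)*(-87)) = √(-40441 - 42*(-87)) = √(-40441 + 3654) = √(-36787) = I*√36787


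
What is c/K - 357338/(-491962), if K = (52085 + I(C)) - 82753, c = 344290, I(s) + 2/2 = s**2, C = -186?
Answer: 85390431653/965967387 ≈ 88.399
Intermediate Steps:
I(s) = -1 + s**2
K = 3927 (K = (52085 + (-1 + (-186)**2)) - 82753 = (52085 + (-1 + 34596)) - 82753 = (52085 + 34595) - 82753 = 86680 - 82753 = 3927)
c/K - 357338/(-491962) = 344290/3927 - 357338/(-491962) = 344290*(1/3927) - 357338*(-1/491962) = 344290/3927 + 178669/245981 = 85390431653/965967387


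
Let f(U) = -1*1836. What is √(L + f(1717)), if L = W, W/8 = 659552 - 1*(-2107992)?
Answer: 2*√5534629 ≈ 4705.2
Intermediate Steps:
f(U) = -1836
W = 22140352 (W = 8*(659552 - 1*(-2107992)) = 8*(659552 + 2107992) = 8*2767544 = 22140352)
L = 22140352
√(L + f(1717)) = √(22140352 - 1836) = √22138516 = 2*√5534629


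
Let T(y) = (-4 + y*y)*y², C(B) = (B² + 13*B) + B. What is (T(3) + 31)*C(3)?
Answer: 3876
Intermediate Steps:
C(B) = B² + 14*B
T(y) = y²*(-4 + y²) (T(y) = (-4 + y²)*y² = y²*(-4 + y²))
(T(3) + 31)*C(3) = (3²*(-4 + 3²) + 31)*(3*(14 + 3)) = (9*(-4 + 9) + 31)*(3*17) = (9*5 + 31)*51 = (45 + 31)*51 = 76*51 = 3876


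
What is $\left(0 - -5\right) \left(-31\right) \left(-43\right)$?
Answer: $6665$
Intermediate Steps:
$\left(0 - -5\right) \left(-31\right) \left(-43\right) = \left(0 + 5\right) \left(-31\right) \left(-43\right) = 5 \left(-31\right) \left(-43\right) = \left(-155\right) \left(-43\right) = 6665$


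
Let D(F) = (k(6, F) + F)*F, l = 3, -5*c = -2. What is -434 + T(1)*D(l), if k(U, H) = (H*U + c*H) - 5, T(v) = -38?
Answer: -11974/5 ≈ -2394.8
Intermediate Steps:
c = ⅖ (c = -⅕*(-2) = ⅖ ≈ 0.40000)
k(U, H) = -5 + 2*H/5 + H*U (k(U, H) = (H*U + 2*H/5) - 5 = (2*H/5 + H*U) - 5 = -5 + 2*H/5 + H*U)
D(F) = F*(-5 + 37*F/5) (D(F) = ((-5 + 2*F/5 + F*6) + F)*F = ((-5 + 2*F/5 + 6*F) + F)*F = ((-5 + 32*F/5) + F)*F = (-5 + 37*F/5)*F = F*(-5 + 37*F/5))
-434 + T(1)*D(l) = -434 - 38*3*(-25 + 37*3)/5 = -434 - 38*3*(-25 + 111)/5 = -434 - 38*3*86/5 = -434 - 38*258/5 = -434 - 9804/5 = -11974/5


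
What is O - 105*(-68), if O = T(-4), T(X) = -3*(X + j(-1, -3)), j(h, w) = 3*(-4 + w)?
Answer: 7215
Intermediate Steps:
j(h, w) = -12 + 3*w
T(X) = 63 - 3*X (T(X) = -3*(X + (-12 + 3*(-3))) = -3*(X + (-12 - 9)) = -3*(X - 21) = -3*(-21 + X) = 63 - 3*X)
O = 75 (O = 63 - 3*(-4) = 63 + 12 = 75)
O - 105*(-68) = 75 - 105*(-68) = 75 + 7140 = 7215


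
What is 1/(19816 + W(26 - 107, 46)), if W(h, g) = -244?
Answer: 1/19572 ≈ 5.1093e-5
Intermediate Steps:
1/(19816 + W(26 - 107, 46)) = 1/(19816 - 244) = 1/19572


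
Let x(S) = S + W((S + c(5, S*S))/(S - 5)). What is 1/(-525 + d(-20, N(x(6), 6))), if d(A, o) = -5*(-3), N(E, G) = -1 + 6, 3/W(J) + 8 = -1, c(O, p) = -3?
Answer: -1/510 ≈ -0.0019608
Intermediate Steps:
W(J) = -⅓ (W(J) = 3/(-8 - 1) = 3/(-9) = 3*(-⅑) = -⅓)
x(S) = -⅓ + S (x(S) = S - ⅓ = -⅓ + S)
N(E, G) = 5
d(A, o) = 15
1/(-525 + d(-20, N(x(6), 6))) = 1/(-525 + 15) = 1/(-510) = -1/510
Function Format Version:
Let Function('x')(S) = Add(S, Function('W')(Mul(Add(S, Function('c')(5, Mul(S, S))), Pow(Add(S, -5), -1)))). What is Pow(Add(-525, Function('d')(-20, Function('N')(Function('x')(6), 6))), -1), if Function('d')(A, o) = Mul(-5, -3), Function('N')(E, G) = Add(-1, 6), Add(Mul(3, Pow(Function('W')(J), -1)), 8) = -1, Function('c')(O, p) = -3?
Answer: Rational(-1, 510) ≈ -0.0019608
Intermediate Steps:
Function('W')(J) = Rational(-1, 3) (Function('W')(J) = Mul(3, Pow(Add(-8, -1), -1)) = Mul(3, Pow(-9, -1)) = Mul(3, Rational(-1, 9)) = Rational(-1, 3))
Function('x')(S) = Add(Rational(-1, 3), S) (Function('x')(S) = Add(S, Rational(-1, 3)) = Add(Rational(-1, 3), S))
Function('N')(E, G) = 5
Function('d')(A, o) = 15
Pow(Add(-525, Function('d')(-20, Function('N')(Function('x')(6), 6))), -1) = Pow(Add(-525, 15), -1) = Pow(-510, -1) = Rational(-1, 510)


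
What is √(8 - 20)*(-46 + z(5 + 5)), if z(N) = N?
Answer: -72*I*√3 ≈ -124.71*I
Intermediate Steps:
√(8 - 20)*(-46 + z(5 + 5)) = √(8 - 20)*(-46 + (5 + 5)) = √(-12)*(-46 + 10) = (2*I*√3)*(-36) = -72*I*√3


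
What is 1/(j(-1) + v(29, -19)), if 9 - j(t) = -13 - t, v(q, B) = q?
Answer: 1/50 ≈ 0.020000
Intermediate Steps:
j(t) = 22 + t (j(t) = 9 - (-13 - t) = 9 + (13 + t) = 22 + t)
1/(j(-1) + v(29, -19)) = 1/((22 - 1) + 29) = 1/(21 + 29) = 1/50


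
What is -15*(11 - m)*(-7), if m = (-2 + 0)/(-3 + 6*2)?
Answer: 3535/3 ≈ 1178.3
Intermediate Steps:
m = -2/9 (m = -2/(-3 + 12) = -2/9 ≈ -0.22222)
-15*(11 - m)*(-7) = -15*(11 - 1*(-2/9))*(-7) = -15*(11 + 2/9)*(-7) = -15*101/9*(-7) = -505/3*(-7) = 3535/3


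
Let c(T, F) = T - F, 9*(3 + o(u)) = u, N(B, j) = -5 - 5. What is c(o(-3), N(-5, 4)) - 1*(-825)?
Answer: 2495/3 ≈ 831.67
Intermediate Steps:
N(B, j) = -10
o(u) = -3 + u/9
c(o(-3), N(-5, 4)) - 1*(-825) = ((-3 + (1/9)*(-3)) - 1*(-10)) - 1*(-825) = ((-3 - 1/3) + 10) + 825 = (-10/3 + 10) + 825 = 20/3 + 825 = 2495/3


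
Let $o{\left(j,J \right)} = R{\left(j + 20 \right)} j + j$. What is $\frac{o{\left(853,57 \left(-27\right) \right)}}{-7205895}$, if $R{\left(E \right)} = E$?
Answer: $- \frac{745522}{7205895} \approx -0.10346$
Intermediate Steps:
$o{\left(j,J \right)} = j + j \left(20 + j\right)$ ($o{\left(j,J \right)} = \left(j + 20\right) j + j = \left(20 + j\right) j + j = j \left(20 + j\right) + j = j + j \left(20 + j\right)$)
$\frac{o{\left(853,57 \left(-27\right) \right)}}{-7205895} = \frac{853 \left(21 + 853\right)}{-7205895} = 853 \cdot 874 \left(- \frac{1}{7205895}\right) = 745522 \left(- \frac{1}{7205895}\right) = - \frac{745522}{7205895}$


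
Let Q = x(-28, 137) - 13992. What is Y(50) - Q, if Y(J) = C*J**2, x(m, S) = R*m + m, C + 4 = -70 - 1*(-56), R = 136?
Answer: -27172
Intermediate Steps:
C = -18 (C = -4 + (-70 - 1*(-56)) = -4 + (-70 + 56) = -4 - 14 = -18)
x(m, S) = 137*m (x(m, S) = 136*m + m = 137*m)
Y(J) = -18*J**2
Q = -17828 (Q = 137*(-28) - 13992 = -3836 - 13992 = -17828)
Y(50) - Q = -18*50**2 - 1*(-17828) = -18*2500 + 17828 = -45000 + 17828 = -27172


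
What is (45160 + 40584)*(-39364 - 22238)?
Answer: -5282001888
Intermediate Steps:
(45160 + 40584)*(-39364 - 22238) = 85744*(-61602) = -5282001888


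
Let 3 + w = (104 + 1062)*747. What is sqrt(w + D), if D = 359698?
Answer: sqrt(1230697) ≈ 1109.4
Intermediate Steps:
w = 870999 (w = -3 + (104 + 1062)*747 = -3 + 1166*747 = -3 + 871002 = 870999)
sqrt(w + D) = sqrt(870999 + 359698) = sqrt(1230697)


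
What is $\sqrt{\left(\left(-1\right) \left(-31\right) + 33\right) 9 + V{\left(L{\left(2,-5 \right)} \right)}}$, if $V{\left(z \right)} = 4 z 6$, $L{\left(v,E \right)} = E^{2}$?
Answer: $14 \sqrt{6} \approx 34.293$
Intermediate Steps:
$V{\left(z \right)} = 24 z$
$\sqrt{\left(\left(-1\right) \left(-31\right) + 33\right) 9 + V{\left(L{\left(2,-5 \right)} \right)}} = \sqrt{\left(\left(-1\right) \left(-31\right) + 33\right) 9 + 24 \left(-5\right)^{2}} = \sqrt{\left(31 + 33\right) 9 + 24 \cdot 25} = \sqrt{64 \cdot 9 + 600} = \sqrt{576 + 600} = \sqrt{1176} = 14 \sqrt{6}$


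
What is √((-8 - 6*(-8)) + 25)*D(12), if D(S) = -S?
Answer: -12*√65 ≈ -96.747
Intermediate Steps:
√((-8 - 6*(-8)) + 25)*D(12) = √((-8 - 6*(-8)) + 25)*(-1*12) = √((-8 + 48) + 25)*(-12) = √(40 + 25)*(-12) = √65*(-12) = -12*√65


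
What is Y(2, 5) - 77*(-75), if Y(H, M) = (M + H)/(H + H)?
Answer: 23107/4 ≈ 5776.8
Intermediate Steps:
Y(H, M) = (H + M)/(2*H) (Y(H, M) = (H + M)/((2*H)) = (H + M)*(1/(2*H)) = (H + M)/(2*H))
Y(2, 5) - 77*(-75) = (½)*(2 + 5)/2 - 77*(-75) = (½)*(½)*7 + 5775 = 7/4 + 5775 = 23107/4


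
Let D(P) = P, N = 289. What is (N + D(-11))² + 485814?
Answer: 563098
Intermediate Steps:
(N + D(-11))² + 485814 = (289 - 11)² + 485814 = 278² + 485814 = 77284 + 485814 = 563098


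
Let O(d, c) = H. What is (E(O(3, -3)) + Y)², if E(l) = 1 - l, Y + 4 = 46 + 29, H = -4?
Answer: 5776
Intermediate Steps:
O(d, c) = -4
Y = 71 (Y = -4 + (46 + 29) = -4 + 75 = 71)
(E(O(3, -3)) + Y)² = ((1 - 1*(-4)) + 71)² = ((1 + 4) + 71)² = (5 + 71)² = 76² = 5776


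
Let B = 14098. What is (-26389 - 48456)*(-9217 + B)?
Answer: -365318445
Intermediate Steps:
(-26389 - 48456)*(-9217 + B) = (-26389 - 48456)*(-9217 + 14098) = -74845*4881 = -365318445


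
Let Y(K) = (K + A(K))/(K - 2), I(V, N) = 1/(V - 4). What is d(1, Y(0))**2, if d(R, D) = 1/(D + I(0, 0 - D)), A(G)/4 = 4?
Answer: 16/1089 ≈ 0.014692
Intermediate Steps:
A(G) = 16 (A(G) = 4*4 = 16)
I(V, N) = 1/(-4 + V)
Y(K) = (16 + K)/(-2 + K) (Y(K) = (K + 16)/(K - 2) = (16 + K)/(-2 + K))
d(R, D) = 1/(-1/4 + D) (d(R, D) = 1/(D + 1/(-4 + 0)) = 1/(D + 1/(-4)) = 1/(D - 1/4) = 1/(-1/4 + D))
d(1, Y(0))**2 = (4/(-1 + 4*((16 + 0)/(-2 + 0))))**2 = (4/(-1 + 4*(16/(-2))))**2 = (4/(-1 + 4*(-1/2*16)))**2 = (4/(-1 + 4*(-8)))**2 = (4/(-1 - 32))**2 = (4/(-33))**2 = (4*(-1/33))**2 = (-4/33)**2 = 16/1089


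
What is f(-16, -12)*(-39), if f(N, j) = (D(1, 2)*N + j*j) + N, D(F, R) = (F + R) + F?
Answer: -2496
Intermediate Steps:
D(F, R) = R + 2*F
f(N, j) = j² + 5*N (f(N, j) = ((2 + 2*1)*N + j*j) + N = ((2 + 2)*N + j²) + N = (4*N + j²) + N = (j² + 4*N) + N = j² + 5*N)
f(-16, -12)*(-39) = ((-12)² + 5*(-16))*(-39) = (144 - 80)*(-39) = 64*(-39) = -2496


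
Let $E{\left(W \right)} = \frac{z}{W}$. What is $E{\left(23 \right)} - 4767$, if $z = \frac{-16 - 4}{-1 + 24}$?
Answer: $- \frac{2521763}{529} \approx -4767.0$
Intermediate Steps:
$z = - \frac{20}{23} \approx -0.86957$
$E{\left(W \right)} = - \frac{20}{23 W}$
$E{\left(23 \right)} - 4767 = - \frac{20}{23 \cdot 23} - 4767 = \left(- \frac{20}{23}\right) \frac{1}{23} - 4767 = - \frac{20}{529} - 4767 = - \frac{2521763}{529}$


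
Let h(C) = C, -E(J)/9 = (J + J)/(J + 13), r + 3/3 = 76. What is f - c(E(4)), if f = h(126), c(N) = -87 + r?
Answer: 138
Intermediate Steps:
r = 75 (r = -1 + 76 = 75)
E(J) = -18*J/(13 + J) (E(J) = -9*(J + J)/(J + 13) = -9*2*J/(13 + J) = -18*J/(13 + J))
c(N) = -12 (c(N) = -87 + 75 = -12)
f = 126
f - c(E(4)) = 126 - 1*(-12) = 126 + 12 = 138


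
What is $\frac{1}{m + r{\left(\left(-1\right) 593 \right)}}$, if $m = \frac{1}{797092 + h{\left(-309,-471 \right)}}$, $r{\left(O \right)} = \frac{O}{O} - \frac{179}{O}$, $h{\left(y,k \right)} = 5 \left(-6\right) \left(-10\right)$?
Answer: $\frac{472853456}{615587217} \approx 0.76813$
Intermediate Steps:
$h{\left(y,k \right)} = 300$ ($h{\left(y,k \right)} = \left(-30\right) \left(-10\right) = 300$)
$r{\left(O \right)} = 1 - \frac{179}{O}$
$m = \frac{1}{797392}$ ($m = \frac{1}{797092 + 300} = \frac{1}{797392} \approx 1.2541 \cdot 10^{-6}$)
$\frac{1}{m + r{\left(\left(-1\right) 593 \right)}} = \frac{1}{\frac{1}{797392} + \frac{-179 - 593}{\left(-1\right) 593}} = \frac{1}{\frac{1}{797392} + \frac{-179 - 593}{-593}} = \frac{1}{\frac{1}{797392} - - \frac{772}{593}} = \frac{1}{\frac{1}{797392} + \frac{772}{593}} = \frac{1}{\frac{615587217}{472853456}} = \frac{472853456}{615587217}$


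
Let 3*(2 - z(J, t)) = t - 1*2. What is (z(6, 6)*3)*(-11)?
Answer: -22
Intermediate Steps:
z(J, t) = 8/3 - t/3 (z(J, t) = 2 - (t - 1*2)/3 = 2 - (t - 2)/3 = 2 - (-2 + t)/3 = 2 + (⅔ - t/3) = 8/3 - t/3)
(z(6, 6)*3)*(-11) = ((8/3 - ⅓*6)*3)*(-11) = ((8/3 - 2)*3)*(-11) = ((⅔)*3)*(-11) = 2*(-11) = -22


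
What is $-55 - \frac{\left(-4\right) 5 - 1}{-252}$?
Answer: $- \frac{661}{12} \approx -55.083$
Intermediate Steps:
$-55 - \frac{\left(-4\right) 5 - 1}{-252} = -55 - \left(-20 - 1\right) \left(- \frac{1}{252}\right) = -55 - \left(-21\right) \left(- \frac{1}{252}\right) = -55 - \frac{1}{12} = - \frac{661}{12}$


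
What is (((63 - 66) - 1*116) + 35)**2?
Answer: 7056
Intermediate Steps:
(((63 - 66) - 1*116) + 35)**2 = ((-3 - 116) + 35)**2 = (-119 + 35)**2 = (-84)**2 = 7056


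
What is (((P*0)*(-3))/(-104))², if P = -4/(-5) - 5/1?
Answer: 0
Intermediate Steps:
P = -21/5 (P = -4*(-⅕) - 5*1 = ⅘ - 5 = -21/5 ≈ -4.2000)
(((P*0)*(-3))/(-104))² = ((-21/5*0*(-3))/(-104))² = ((0*(-3))*(-1/104))² = (0*(-1/104))² = 0² = 0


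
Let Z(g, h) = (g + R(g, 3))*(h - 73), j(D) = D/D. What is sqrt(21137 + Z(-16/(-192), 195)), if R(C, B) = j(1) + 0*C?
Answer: sqrt(765690)/6 ≈ 145.84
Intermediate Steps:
j(D) = 1
R(C, B) = 1 (R(C, B) = 1 + 0*C = 1 + 0 = 1)
Z(g, h) = (1 + g)*(-73 + h) (Z(g, h) = (g + 1)*(h - 73) = (1 + g)*(-73 + h))
sqrt(21137 + Z(-16/(-192), 195)) = sqrt(21137 + (-73 + 195 - (-1168)/(-192) - 16/(-192)*195)) = sqrt(21137 + (-73 + 195 - (-1168)*(-1)/192 - 16*(-1/192)*195)) = sqrt(21137 + (-73 + 195 - 73*1/12 + (1/12)*195)) = sqrt(21137 + (-73 + 195 - 73/12 + 65/4)) = sqrt(21137 + 793/6) = sqrt(127615/6) = sqrt(765690)/6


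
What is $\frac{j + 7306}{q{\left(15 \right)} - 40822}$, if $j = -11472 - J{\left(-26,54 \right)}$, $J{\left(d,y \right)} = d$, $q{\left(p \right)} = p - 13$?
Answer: $\frac{207}{2041} \approx 0.10142$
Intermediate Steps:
$q{\left(p \right)} = -13 + p$ ($q{\left(p \right)} = p - 13 = -13 + p$)
$j = -11446$ ($j = -11472 - -26 = -11472 + 26 = -11446$)
$\frac{j + 7306}{q{\left(15 \right)} - 40822} = \frac{-11446 + 7306}{\left(-13 + 15\right) - 40822} = - \frac{4140}{2 - 40822} = - \frac{4140}{-40820} = \left(-4140\right) \left(- \frac{1}{40820}\right) = \frac{207}{2041}$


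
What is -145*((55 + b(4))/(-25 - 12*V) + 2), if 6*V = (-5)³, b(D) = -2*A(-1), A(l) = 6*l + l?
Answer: -5017/15 ≈ -334.47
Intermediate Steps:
A(l) = 7*l
b(D) = 14 (b(D) = -14*(-1) = -2*(-7) = 14)
V = -125/6 (V = (⅙)*(-5)³ = (⅙)*(-125) = -125/6 ≈ -20.833)
-145*((55 + b(4))/(-25 - 12*V) + 2) = -145*((55 + 14)/(-25 - 12*(-125/6)) + 2) = -145*(69/(-25 + 250) + 2) = -145*(69/225 + 2) = -145*(69*(1/225) + 2) = -145*(23/75 + 2) = -145*173/75 = -5017/15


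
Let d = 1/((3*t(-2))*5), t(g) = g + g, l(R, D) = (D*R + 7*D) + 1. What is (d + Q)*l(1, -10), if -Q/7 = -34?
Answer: -1128041/60 ≈ -18801.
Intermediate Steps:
Q = 238 (Q = -7*(-34) = 238)
l(R, D) = 1 + 7*D + D*R (l(R, D) = (7*D + D*R) + 1 = 1 + 7*D + D*R)
t(g) = 2*g
d = -1/60 (d = 1/((3*(2*(-2)))*5) = 1/((3*(-4))*5) = 1/(-12*5) = 1/(-60) = -1/60 ≈ -0.016667)
(d + Q)*l(1, -10) = (-1/60 + 238)*(1 + 7*(-10) - 10*1) = 14279*(1 - 70 - 10)/60 = (14279/60)*(-79) = -1128041/60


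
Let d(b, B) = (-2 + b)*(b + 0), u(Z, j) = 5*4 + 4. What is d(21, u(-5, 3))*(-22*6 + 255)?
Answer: 49077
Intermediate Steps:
u(Z, j) = 24 (u(Z, j) = 20 + 4 = 24)
d(b, B) = b*(-2 + b) (d(b, B) = (-2 + b)*b = b*(-2 + b))
d(21, u(-5, 3))*(-22*6 + 255) = (21*(-2 + 21))*(-22*6 + 255) = (21*19)*(-132 + 255) = 399*123 = 49077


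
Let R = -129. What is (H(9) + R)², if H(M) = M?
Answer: 14400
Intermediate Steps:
(H(9) + R)² = (9 - 129)² = (-120)² = 14400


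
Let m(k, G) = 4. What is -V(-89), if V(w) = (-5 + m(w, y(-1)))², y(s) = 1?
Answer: -1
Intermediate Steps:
V(w) = 1 (V(w) = (-5 + 4)² = (-1)² = 1)
-V(-89) = -1*1 = -1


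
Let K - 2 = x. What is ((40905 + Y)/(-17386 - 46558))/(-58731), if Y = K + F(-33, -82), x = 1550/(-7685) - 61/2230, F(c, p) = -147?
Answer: 46568174181/4290665628936880 ≈ 1.0853e-5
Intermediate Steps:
x = -785057/3427510 (x = 1550*(-1/7685) - 61*1/2230 = -310/1537 - 61/2230 = -785057/3427510 ≈ -0.22905)
K = 6069963/3427510 (K = 2 - 785057/3427510 = 6069963/3427510 ≈ 1.7710)
Y = -497774007/3427510 (Y = 6069963/3427510 - 147 = -497774007/3427510 ≈ -145.23)
((40905 + Y)/(-17386 - 46558))/(-58731) = ((40905 - 497774007/3427510)/(-17386 - 46558))/(-58731) = ((139704522543/3427510)/(-63944))*(-1/58731) = ((139704522543/3427510)*(-1/63944))*(-1/58731) = -139704522543/219168699440*(-1/58731) = 46568174181/4290665628936880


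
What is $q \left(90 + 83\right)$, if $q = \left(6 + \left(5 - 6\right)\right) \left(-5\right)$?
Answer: $-4325$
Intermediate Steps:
$q = -25$ ($q = \left(6 + \left(5 - 6\right)\right) \left(-5\right) = \left(6 - 1\right) \left(-5\right) = 5 \left(-5\right) = -25$)
$q \left(90 + 83\right) = - 25 \left(90 + 83\right) = \left(-25\right) 173 = -4325$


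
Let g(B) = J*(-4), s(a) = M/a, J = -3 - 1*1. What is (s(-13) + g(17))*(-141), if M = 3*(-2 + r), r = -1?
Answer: -30597/13 ≈ -2353.6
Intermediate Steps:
J = -4 (J = -3 - 1 = -4)
M = -9 (M = 3*(-2 - 1) = 3*(-3) = -9)
s(a) = -9/a
g(B) = 16 (g(B) = -4*(-4) = 16)
(s(-13) + g(17))*(-141) = (-9/(-13) + 16)*(-141) = (-9*(-1/13) + 16)*(-141) = (9/13 + 16)*(-141) = (217/13)*(-141) = -30597/13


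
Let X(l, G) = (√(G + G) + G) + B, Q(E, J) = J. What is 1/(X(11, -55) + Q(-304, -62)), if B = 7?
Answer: -1/111 - I*√110/12210 ≈ -0.009009 - 0.00085898*I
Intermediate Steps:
X(l, G) = 7 + G + √2*√G (X(l, G) = (√(G + G) + G) + 7 = (√(2*G) + G) + 7 = (√2*√G + G) + 7 = (G + √2*√G) + 7 = 7 + G + √2*√G)
1/(X(11, -55) + Q(-304, -62)) = 1/((7 - 55 + √2*√(-55)) - 62) = 1/((7 - 55 + √2*(I*√55)) - 62) = 1/((7 - 55 + I*√110) - 62) = 1/((-48 + I*√110) - 62) = 1/(-110 + I*√110)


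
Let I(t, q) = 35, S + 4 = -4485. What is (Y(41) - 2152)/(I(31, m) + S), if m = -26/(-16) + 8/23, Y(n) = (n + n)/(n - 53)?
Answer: 12953/26724 ≈ 0.48470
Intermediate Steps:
Y(n) = 2*n/(-53 + n) (Y(n) = (2*n)/(-53 + n) = 2*n/(-53 + n))
S = -4489 (S = -4 - 4485 = -4489)
m = 363/184 (m = -26*(-1/16) + 8*(1/23) = 13/8 + 8/23 = 363/184 ≈ 1.9728)
(Y(41) - 2152)/(I(31, m) + S) = (2*41/(-53 + 41) - 2152)/(35 - 4489) = (2*41/(-12) - 2152)/(-4454) = (2*41*(-1/12) - 2152)*(-1/4454) = (-41/6 - 2152)*(-1/4454) = -12953/6*(-1/4454) = 12953/26724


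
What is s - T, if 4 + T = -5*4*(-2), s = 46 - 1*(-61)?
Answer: 71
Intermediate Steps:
s = 107 (s = 46 + 61 = 107)
T = 36 (T = -4 - 5*4*(-2) = -4 - 20*(-2) = -4 + 40 = 36)
s - T = 107 - 1*36 = 107 - 36 = 71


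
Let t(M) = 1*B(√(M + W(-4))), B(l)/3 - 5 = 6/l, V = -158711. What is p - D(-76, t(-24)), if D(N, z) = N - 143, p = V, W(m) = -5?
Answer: -158492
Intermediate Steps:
p = -158711
B(l) = 15 + 18/l (B(l) = 15 + 3*(6/l) = 15 + 18/l)
t(M) = 15 + 18/√(-5 + M) (t(M) = 1*(15 + 18/(√(M - 5))) = 1*(15 + 18/(√(-5 + M))) = 1*(15 + 18/√(-5 + M)) = 15 + 18/√(-5 + M))
D(N, z) = -143 + N
p - D(-76, t(-24)) = -158711 - (-143 - 76) = -158711 - 1*(-219) = -158711 + 219 = -158492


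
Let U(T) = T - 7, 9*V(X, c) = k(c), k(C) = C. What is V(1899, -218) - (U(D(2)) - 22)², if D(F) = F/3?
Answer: -827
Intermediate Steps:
D(F) = F/3 (D(F) = F*(⅓) = F/3)
V(X, c) = c/9
U(T) = -7 + T
V(1899, -218) - (U(D(2)) - 22)² = (⅑)*(-218) - ((-7 + (⅓)*2) - 22)² = -218/9 - ((-7 + ⅔) - 22)² = -218/9 - (-19/3 - 22)² = -218/9 - (-85/3)² = -218/9 - 1*7225/9 = -218/9 - 7225/9 = -827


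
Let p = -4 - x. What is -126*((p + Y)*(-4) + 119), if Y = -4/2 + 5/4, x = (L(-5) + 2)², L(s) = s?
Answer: -21924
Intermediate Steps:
x = 9 (x = (-5 + 2)² = (-3)² = 9)
p = -13 (p = -4 - 1*9 = -4 - 9 = -13)
Y = -¾ (Y = -4*½ + 5*(¼) = -2 + 5/4 = -¾ ≈ -0.75000)
-126*((p + Y)*(-4) + 119) = -126*((-13 - ¾)*(-4) + 119) = -126*(-55/4*(-4) + 119) = -126*(55 + 119) = -126*174 = -21924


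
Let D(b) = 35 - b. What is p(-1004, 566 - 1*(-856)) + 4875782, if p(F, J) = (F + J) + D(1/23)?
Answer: 112153404/23 ≈ 4.8762e+6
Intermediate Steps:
p(F, J) = 804/23 + F + J (p(F, J) = (F + J) + (35 - 1/23) = (F + J) + 804/23 = 804/23 + F + J)
p(-1004, 566 - 1*(-856)) + 4875782 = (804/23 - 1004 + (566 - 1*(-856))) + 4875782 = (804/23 - 1004 + (566 + 856)) + 4875782 = (804/23 - 1004 + 1422) + 4875782 = 10418/23 + 4875782 = 112153404/23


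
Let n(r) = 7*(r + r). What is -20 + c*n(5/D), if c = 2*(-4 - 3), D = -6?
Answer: 430/3 ≈ 143.33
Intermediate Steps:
c = -14 (c = 2*(-7) = -14)
n(r) = 14*r (n(r) = 7*(2*r) = 14*r)
-20 + c*n(5/D) = -20 - 196*5/(-6) = -20 - 196*5*(-⅙) = -20 - 196*(-5)/6 = -20 - 14*(-35/3) = -20 + 490/3 = 430/3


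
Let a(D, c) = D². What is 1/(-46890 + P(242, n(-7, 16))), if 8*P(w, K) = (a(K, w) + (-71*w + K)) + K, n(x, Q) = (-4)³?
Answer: -4/194167 ≈ -2.0601e-5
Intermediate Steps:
n(x, Q) = -64
P(w, K) = -71*w/8 + K/4 + K²/8 (P(w, K) = ((K² + (-71*w + K)) + K)/8 = ((K² + (K - 71*w)) + K)/8 = ((K + K² - 71*w) + K)/8 = (K² - 71*w + 2*K)/8 = -71*w/8 + K/4 + K²/8)
1/(-46890 + P(242, n(-7, 16))) = 1/(-46890 + (-71/8*242 + (¼)*(-64) + (⅛)*(-64)²)) = 1/(-46890 + (-8591/4 - 16 + (⅛)*4096)) = 1/(-46890 + (-8591/4 - 16 + 512)) = 1/(-46890 - 6607/4) = 1/(-194167/4) = -4/194167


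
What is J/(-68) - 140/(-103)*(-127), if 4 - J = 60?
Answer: -300818/1751 ≈ -171.80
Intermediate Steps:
J = -56 (J = 4 - 1*60 = 4 - 60 = -56)
J/(-68) - 140/(-103)*(-127) = -56/(-68) - 140/(-103)*(-127) = -56*(-1/68) - 140*(-1/103)*(-127) = 14/17 + (140/103)*(-127) = 14/17 - 17780/103 = -300818/1751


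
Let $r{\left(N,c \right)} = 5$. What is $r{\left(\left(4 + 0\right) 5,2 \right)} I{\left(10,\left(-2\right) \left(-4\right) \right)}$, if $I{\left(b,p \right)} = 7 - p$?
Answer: $-5$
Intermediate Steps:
$r{\left(\left(4 + 0\right) 5,2 \right)} I{\left(10,\left(-2\right) \left(-4\right) \right)} = 5 \left(7 - \left(-2\right) \left(-4\right)\right) = 5 \left(7 - 8\right) = 5 \left(-1\right) = -5$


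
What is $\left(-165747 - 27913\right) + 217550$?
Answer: $23890$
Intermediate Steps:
$\left(-165747 - 27913\right) + 217550 = -193660 + 217550 = 23890$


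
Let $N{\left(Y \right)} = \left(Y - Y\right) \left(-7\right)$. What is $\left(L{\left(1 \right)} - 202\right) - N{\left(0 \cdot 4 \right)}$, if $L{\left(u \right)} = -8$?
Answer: $-210$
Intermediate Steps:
$N{\left(Y \right)} = 0$ ($N{\left(Y \right)} = 0 \left(-7\right) = 0$)
$\left(L{\left(1 \right)} - 202\right) - N{\left(0 \cdot 4 \right)} = \left(-8 - 202\right) - 0 = -210 + 0 = -210$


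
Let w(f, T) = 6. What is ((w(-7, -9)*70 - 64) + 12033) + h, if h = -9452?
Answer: 2937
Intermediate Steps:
((w(-7, -9)*70 - 64) + 12033) + h = ((6*70 - 64) + 12033) - 9452 = ((420 - 64) + 12033) - 9452 = (356 + 12033) - 9452 = 12389 - 9452 = 2937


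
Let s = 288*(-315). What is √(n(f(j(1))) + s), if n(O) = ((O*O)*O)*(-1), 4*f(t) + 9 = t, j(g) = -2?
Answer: I*√5804749/8 ≈ 301.16*I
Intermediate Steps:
f(t) = -9/4 + t/4
n(O) = -O³ (n(O) = (O²*O)*(-1) = O³*(-1) = -O³)
s = -90720
√(n(f(j(1))) + s) = √(-(-9/4 + (¼)*(-2))³ - 90720) = √(-(-9/4 - ½)³ - 90720) = √(-(-11/4)³ - 90720) = √(-1*(-1331/64) - 90720) = √(1331/64 - 90720) = √(-5804749/64) = I*√5804749/8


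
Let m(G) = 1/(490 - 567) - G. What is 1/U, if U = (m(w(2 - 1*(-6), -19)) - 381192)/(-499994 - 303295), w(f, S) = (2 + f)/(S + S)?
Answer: 391737269/185894510 ≈ 2.1073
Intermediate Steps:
w(f, S) = (2 + f)/(2*S) (w(f, S) = (2 + f)/((2*S)) = (2 + f)*(1/(2*S)) = (2 + f)/(2*S))
m(G) = -1/77 - G (m(G) = 1/(-77) - G = -1/77 - G)
U = 185894510/391737269 (U = ((-1/77 - (2 + (2 - 1*(-6)))/(2*(-19))) - 381192)/(-499994 - 303295) = ((-1/77 - (-1)*(2 + (2 + 6))/(2*19)) - 381192)/(-803289) = ((-1/77 - (-1)*(2 + 8)/(2*19)) - 381192)*(-1/803289) = ((-1/77 - (-1)*10/(2*19)) - 381192)*(-1/803289) = ((-1/77 - 1*(-5/19)) - 381192)*(-1/803289) = ((-1/77 + 5/19) - 381192)*(-1/803289) = (366/1463 - 381192)*(-1/803289) = -557683530/1463*(-1/803289) = 185894510/391737269 ≈ 0.47454)
1/U = 1/(185894510/391737269) = 391737269/185894510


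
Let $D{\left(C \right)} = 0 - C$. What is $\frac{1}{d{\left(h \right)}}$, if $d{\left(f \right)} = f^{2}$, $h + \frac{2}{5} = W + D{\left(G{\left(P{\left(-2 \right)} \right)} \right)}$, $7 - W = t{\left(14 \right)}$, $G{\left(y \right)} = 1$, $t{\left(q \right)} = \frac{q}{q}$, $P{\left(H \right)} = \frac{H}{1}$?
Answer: $\frac{25}{529} \approx 0.047259$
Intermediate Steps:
$P{\left(H \right)} = H$ ($P{\left(H \right)} = H 1 = H$)
$t{\left(q \right)} = 1$
$W = 6$ ($W = 7 - 1 = 6$)
$D{\left(C \right)} = - C$
$h = \frac{23}{5}$ ($h = - \frac{2}{5} + \left(6 - 1\right) = - \frac{2}{5} + 5 = \frac{23}{5} \approx 4.6$)
$\frac{1}{d{\left(h \right)}} = \frac{1}{\left(\frac{23}{5}\right)^{2}} = \frac{1}{\frac{529}{25}} = \frac{25}{529}$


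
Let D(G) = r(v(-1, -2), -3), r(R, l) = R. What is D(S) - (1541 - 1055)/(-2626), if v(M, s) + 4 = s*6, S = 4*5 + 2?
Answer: -20765/1313 ≈ -15.815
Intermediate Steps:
S = 22 (S = 20 + 2 = 22)
v(M, s) = -4 + 6*s (v(M, s) = -4 + s*6 = -4 + 6*s)
D(G) = -16 (D(G) = -4 + 6*(-2) = -4 - 12 = -16)
D(S) - (1541 - 1055)/(-2626) = -16 - (1541 - 1055)/(-2626) = -16 - 486*(-1)/2626 = -16 - 1*(-243/1313) = -16 + 243/1313 = -20765/1313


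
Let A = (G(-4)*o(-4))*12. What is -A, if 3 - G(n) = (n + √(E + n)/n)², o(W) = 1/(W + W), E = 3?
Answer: -621/32 - 3*I ≈ -19.406 - 3.0*I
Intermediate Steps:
o(W) = 1/(2*W)
G(n) = 3 - (n + √(3 + n)/n)²
A = -9/2 + 3*(16 + I)²/32 (A = ((3 - 1*((-4)² + √(3 - 4))²/(-4)²)*((½)/(-4)))*12 = ((3 - 1*1/16*(16 + √(-1))²)*((½)*(-¼)))*12 = ((3 - 1*1/16*(16 + I)²)*(-⅛))*12 = ((3 - (16 + I)²/16)*(-⅛))*12 = (-3/8 + (16 + I)²/128)*12 = -9/2 + 3*(16 + I)²/32 ≈ 19.406 + 3.0*I)
-A = -(621/32 + 3*I) = -621/32 - 3*I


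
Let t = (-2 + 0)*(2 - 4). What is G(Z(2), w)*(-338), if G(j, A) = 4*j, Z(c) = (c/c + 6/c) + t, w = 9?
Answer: -10816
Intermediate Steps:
t = 4 (t = -2*(-2) = 4)
Z(c) = 5 + 6/c (Z(c) = (c/c + 6/c) + 4 = (1 + 6/c) + 4 = 5 + 6/c)
G(Z(2), w)*(-338) = (4*(5 + 6/2))*(-338) = (4*(5 + 6*(1/2)))*(-338) = (4*(5 + 3))*(-338) = (4*8)*(-338) = 32*(-338) = -10816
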